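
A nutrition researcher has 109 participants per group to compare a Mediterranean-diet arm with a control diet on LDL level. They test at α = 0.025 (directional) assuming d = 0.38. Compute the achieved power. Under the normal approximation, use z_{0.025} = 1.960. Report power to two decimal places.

power ≈ 0.80

For two equal groups, power = Φ(d·√(n/2) − z_{α}).
d·√(n/2) = 0.38 × √(109/2) = 0.38 × 7.382 = 2.805.
z_β = 2.805 − 1.960 = 0.845.
Power = Φ(0.845) = 0.801.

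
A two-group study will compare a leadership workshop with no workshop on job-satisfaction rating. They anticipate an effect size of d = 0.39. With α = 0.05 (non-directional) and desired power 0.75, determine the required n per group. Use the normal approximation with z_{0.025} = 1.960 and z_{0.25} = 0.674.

For two independent groups with equal n: n = 2·((z_{α/2} + z_β) / d)².
z_{α/2} + z_β = 1.960 + 0.674 = 2.634.
n = 2 × (2.634 / 0.39)² = 2 × 6.754² = 2 × 45.61 = 91.2.
Round up to the next whole participant.

n = 92 per group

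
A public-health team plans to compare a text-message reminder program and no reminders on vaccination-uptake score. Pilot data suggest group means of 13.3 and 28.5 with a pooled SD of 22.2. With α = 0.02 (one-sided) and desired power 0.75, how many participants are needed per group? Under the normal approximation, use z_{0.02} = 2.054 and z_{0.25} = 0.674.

Cohen's d = |M₁ − M₂| / SD_pooled = |13.3 − 28.5| / 22.2 = 15.2 / 22.2 = 0.685.
For two independent groups with equal n: n = 2·((z_{α} + z_β) / d)².
z_{α} + z_β = 2.054 + 0.674 = 2.728.
n = 2 × (2.728 / 0.685)² = 2 × 3.982² = 2 × 15.86 = 31.7.
Round up to the next whole participant.

n = 32 per group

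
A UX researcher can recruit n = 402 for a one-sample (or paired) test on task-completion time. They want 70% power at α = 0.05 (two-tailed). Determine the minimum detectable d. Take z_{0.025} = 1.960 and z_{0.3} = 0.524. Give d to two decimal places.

For a single sample (or paired design) of n = 402: d_min = (z_{α/2} + z_β)/√n.
z-sum = 1.960 + 0.524 = 2.484.
d_min = 2.484 / √402 = 2.484 / 20.050 = 0.124.

d_min ≈ 0.12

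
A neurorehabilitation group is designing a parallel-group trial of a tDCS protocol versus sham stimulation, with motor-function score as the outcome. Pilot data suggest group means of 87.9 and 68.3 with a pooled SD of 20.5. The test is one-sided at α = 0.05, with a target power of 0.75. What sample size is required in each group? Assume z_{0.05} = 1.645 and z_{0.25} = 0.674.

Cohen's d = |M₁ − M₂| / SD_pooled = |87.9 − 68.3| / 20.5 = 19.6 / 20.5 = 0.956.
For two independent groups with equal n: n = 2·((z_{α} + z_β) / d)².
z_{α} + z_β = 1.645 + 0.674 = 2.319.
n = 2 × (2.319 / 0.956)² = 2 × 2.426² = 2 × 5.88 = 11.8.
Round up to the next whole participant.

n = 12 per group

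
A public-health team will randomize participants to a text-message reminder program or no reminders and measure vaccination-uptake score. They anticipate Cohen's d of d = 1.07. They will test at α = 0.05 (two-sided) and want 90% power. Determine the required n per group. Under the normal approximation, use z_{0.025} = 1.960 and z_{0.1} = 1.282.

n = 19 per group

For two independent groups with equal n: n = 2·((z_{α/2} + z_β) / d)².
z_{α/2} + z_β = 1.960 + 1.282 = 3.242.
n = 2 × (3.242 / 1.07)² = 2 × 3.030² = 2 × 9.18 = 18.4.
Round up to the next whole participant.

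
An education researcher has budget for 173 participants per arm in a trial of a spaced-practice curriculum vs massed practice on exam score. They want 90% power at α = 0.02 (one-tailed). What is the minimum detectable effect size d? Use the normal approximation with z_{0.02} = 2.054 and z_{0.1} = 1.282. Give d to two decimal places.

d_min ≈ 0.36

For two independent groups of n = 173 each: d_min = (z_{α} + z_β)·√(2/n).
z-sum = 2.054 + 1.282 = 3.336.
d_min = 3.336 × √(2/173) = 3.336 × 0.1075 = 0.359.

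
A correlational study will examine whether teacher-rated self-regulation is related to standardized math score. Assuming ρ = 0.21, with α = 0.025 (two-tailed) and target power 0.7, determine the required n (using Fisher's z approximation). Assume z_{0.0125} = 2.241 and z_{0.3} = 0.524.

n = 172

Fisher's z: C = ½·ln((1+r)/(1−r)) = ½·ln(1.5316) = 0.2132.
n = ((z_{α/2} + z_β)/C)² + 3.
(2.241 + 0.524) / 0.2132 = 2.765 / 0.2132 = 12.969.
n = 12.969² + 3 = 168.20 + 3 = 171.2.
Round up.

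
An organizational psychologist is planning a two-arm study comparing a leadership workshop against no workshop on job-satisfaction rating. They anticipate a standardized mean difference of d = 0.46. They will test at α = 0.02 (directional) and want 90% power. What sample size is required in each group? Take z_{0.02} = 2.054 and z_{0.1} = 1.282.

For two independent groups with equal n: n = 2·((z_{α} + z_β) / d)².
z_{α} + z_β = 2.054 + 1.282 = 3.336.
n = 2 × (3.336 / 0.46)² = 2 × 7.252² = 2 × 52.59 = 105.2.
Round up to the next whole participant.

n = 106 per group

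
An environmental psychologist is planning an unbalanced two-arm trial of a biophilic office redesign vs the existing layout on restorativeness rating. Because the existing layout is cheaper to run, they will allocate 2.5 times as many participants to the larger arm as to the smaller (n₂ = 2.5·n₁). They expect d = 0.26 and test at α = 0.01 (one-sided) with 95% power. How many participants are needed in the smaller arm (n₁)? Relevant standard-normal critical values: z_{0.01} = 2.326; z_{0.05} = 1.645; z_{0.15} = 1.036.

n₁ = 327

With allocation ratio k = n₂/n₁ = 2.5, Var(x̄₁−x̄₂) = σ²(1/n₁ + 1/(k·n₁)) = σ²·(k+1)/(k·n₁).
So n₁ = (1 + 1/k)·((z_{α} + z_β)/d)² = 1.400 × (3.971/0.26)².
n₁ = 1.400 × 233.27 = 326.6.
Round up: n₁ = 327, giving n₂ = ⌈2.5 × 327⌉ = ⌈817.5⌉ = 818.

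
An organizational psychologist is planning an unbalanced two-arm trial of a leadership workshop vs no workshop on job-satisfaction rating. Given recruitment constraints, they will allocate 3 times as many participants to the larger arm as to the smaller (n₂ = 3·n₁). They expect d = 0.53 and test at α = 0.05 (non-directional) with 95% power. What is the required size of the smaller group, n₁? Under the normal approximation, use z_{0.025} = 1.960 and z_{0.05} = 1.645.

n₁ = 62

With allocation ratio k = n₂/n₁ = 3, Var(x̄₁−x̄₂) = σ²(1/n₁ + 1/(k·n₁)) = σ²·(k+1)/(k·n₁).
So n₁ = (1 + 1/k)·((z_{α/2} + z_β)/d)² = 1.333 × (3.605/0.53)².
n₁ = 1.333 × 46.27 = 61.7.
Round up: n₁ = 62, giving n₂ = 3 × 62 = 186.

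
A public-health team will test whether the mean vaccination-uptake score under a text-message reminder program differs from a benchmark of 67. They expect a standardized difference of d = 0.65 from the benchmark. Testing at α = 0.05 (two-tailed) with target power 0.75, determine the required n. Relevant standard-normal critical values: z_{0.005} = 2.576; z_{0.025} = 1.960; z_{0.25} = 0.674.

n = 17

For a one-sample test: n = ((z_{α/2} + z_β) / d)².
z_{α/2} + z_β = 1.960 + 0.674 = 2.634.
n = (2.634 / 0.65)² = 4.052² = 16.42.
Round up.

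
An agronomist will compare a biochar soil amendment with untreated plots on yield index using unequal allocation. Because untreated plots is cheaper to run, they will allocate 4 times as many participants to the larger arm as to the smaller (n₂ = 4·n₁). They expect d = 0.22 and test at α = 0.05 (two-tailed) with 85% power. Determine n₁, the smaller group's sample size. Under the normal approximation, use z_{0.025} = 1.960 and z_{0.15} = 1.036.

n₁ = 232

With allocation ratio k = n₂/n₁ = 4, Var(x̄₁−x̄₂) = σ²(1/n₁ + 1/(k·n₁)) = σ²·(k+1)/(k·n₁).
So n₁ = (1 + 1/k)·((z_{α/2} + z_β)/d)² = 1.250 × (2.996/0.22)².
n₁ = 1.250 × 185.45 = 231.8.
Round up: n₁ = 232, giving n₂ = 4 × 232 = 928.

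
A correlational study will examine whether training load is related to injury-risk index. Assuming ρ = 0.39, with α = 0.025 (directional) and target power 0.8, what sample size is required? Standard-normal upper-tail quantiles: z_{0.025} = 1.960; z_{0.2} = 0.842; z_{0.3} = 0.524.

n = 50

Fisher's z: C = ½·ln((1+r)/(1−r)) = ½·ln(2.2787) = 0.4118.
n = ((z_{α} + z_β)/C)² + 3.
(1.960 + 0.842) / 0.4118 = 2.802 / 0.4118 = 6.804.
n = 6.804² + 3 = 46.30 + 3 = 49.3.
Round up.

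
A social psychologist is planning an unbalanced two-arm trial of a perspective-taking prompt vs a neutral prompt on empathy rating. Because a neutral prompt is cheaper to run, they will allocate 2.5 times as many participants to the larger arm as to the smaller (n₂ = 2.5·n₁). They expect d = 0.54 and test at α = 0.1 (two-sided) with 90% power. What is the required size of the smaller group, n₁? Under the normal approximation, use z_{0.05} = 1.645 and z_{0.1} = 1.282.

n₁ = 42

With allocation ratio k = n₂/n₁ = 2.5, Var(x̄₁−x̄₂) = σ²(1/n₁ + 1/(k·n₁)) = σ²·(k+1)/(k·n₁).
So n₁ = (1 + 1/k)·((z_{α/2} + z_β)/d)² = 1.400 × (2.927/0.54)².
n₁ = 1.400 × 29.38 = 41.1.
Round up: n₁ = 42, giving n₂ = 2.5 × 42 = 105.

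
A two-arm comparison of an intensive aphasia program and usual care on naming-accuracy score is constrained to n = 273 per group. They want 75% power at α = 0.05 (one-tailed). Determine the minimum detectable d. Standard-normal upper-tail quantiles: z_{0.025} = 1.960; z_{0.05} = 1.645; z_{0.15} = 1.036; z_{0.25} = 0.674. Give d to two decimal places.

For two independent groups of n = 273 each: d_min = (z_{α} + z_β)·√(2/n).
z-sum = 1.645 + 0.674 = 2.319.
d_min = 2.319 × √(2/273) = 2.319 × 0.0856 = 0.198.

d_min ≈ 0.20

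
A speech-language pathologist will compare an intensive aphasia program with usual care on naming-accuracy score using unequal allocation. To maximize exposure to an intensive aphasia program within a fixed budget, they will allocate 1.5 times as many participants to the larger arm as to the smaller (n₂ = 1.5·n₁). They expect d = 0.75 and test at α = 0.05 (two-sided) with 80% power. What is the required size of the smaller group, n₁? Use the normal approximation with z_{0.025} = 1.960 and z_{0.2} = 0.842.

With allocation ratio k = n₂/n₁ = 1.5, Var(x̄₁−x̄₂) = σ²(1/n₁ + 1/(k·n₁)) = σ²·(k+1)/(k·n₁).
So n₁ = (1 + 1/k)·((z_{α/2} + z_β)/d)² = 1.667 × (2.802/0.75)².
n₁ = 1.667 × 13.96 = 23.3.
Round up: n₁ = 24, giving n₂ = 1.5 × 24 = 36.

n₁ = 24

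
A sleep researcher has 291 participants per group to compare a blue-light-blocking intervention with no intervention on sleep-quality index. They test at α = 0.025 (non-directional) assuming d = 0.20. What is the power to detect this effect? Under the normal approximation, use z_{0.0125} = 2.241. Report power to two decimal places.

power ≈ 0.57

For two equal groups, power = Φ(d·√(n/2) − z_{α/2}).
d·√(n/2) = 0.20 × √(291/2) = 0.20 × 12.062 = 2.412.
z_β = 2.412 − 2.241 = 0.171.
Power = Φ(0.171) = 0.568.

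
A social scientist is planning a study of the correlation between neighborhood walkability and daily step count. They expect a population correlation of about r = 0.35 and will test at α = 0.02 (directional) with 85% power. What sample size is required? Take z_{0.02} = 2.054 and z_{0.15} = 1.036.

Fisher's z: C = ½·ln((1+r)/(1−r)) = ½·ln(2.0769) = 0.3654.
n = ((z_{α} + z_β)/C)² + 3.
(2.054 + 1.036) / 0.3654 = 3.090 / 0.3654 = 8.456.
n = 8.456² + 3 = 71.51 + 3 = 74.5.
Round up.

n = 75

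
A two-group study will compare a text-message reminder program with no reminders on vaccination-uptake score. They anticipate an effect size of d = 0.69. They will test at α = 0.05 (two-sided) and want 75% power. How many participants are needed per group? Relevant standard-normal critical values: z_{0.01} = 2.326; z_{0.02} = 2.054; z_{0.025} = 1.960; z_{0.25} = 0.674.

n = 30 per group

For two independent groups with equal n: n = 2·((z_{α/2} + z_β) / d)².
z_{α/2} + z_β = 1.960 + 0.674 = 2.634.
n = 2 × (2.634 / 0.69)² = 2 × 3.817² = 2 × 14.57 = 29.1.
Round up to the next whole participant.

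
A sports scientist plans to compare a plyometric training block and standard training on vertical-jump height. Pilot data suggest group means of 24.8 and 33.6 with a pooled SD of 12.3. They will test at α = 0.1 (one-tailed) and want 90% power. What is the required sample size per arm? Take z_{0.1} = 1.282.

n = 26 per group

Cohen's d = |M₁ − M₂| / SD_pooled = |24.8 − 33.6| / 12.3 = 8.8 / 12.3 = 0.715.
For two independent groups with equal n: n = 2·((z_{α} + z_β) / d)².
z_{α} + z_β = 1.282 + 1.282 = 2.564.
n = 2 × (2.564 / 0.715)² = 2 × 3.586² = 2 × 12.86 = 25.7.
Round up to the next whole participant.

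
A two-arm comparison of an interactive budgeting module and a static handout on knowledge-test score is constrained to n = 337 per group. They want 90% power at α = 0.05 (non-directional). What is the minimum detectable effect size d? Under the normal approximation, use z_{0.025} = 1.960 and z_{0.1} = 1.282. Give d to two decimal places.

For two independent groups of n = 337 each: d_min = (z_{α/2} + z_β)·√(2/n).
z-sum = 1.960 + 1.282 = 3.242.
d_min = 3.242 × √(2/337) = 3.242 × 0.0770 = 0.250.

d_min ≈ 0.25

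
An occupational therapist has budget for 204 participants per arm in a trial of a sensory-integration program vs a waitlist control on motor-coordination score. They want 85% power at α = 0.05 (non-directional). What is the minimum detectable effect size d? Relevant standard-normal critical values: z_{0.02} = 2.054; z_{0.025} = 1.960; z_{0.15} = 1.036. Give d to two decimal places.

For two independent groups of n = 204 each: d_min = (z_{α/2} + z_β)·√(2/n).
z-sum = 1.960 + 1.036 = 2.996.
d_min = 2.996 × √(2/204) = 2.996 × 0.0990 = 0.297.

d_min ≈ 0.30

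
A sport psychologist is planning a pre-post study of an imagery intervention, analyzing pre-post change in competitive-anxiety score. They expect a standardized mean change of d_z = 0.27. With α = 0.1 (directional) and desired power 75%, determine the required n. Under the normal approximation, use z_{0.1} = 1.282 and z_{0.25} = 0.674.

For a paired (one-sample on differences) test: n = ((z_{α} + z_β) / d)².
z_{α} + z_β = 1.282 + 0.674 = 1.956.
n = (1.956 / 0.27)² = 7.244² = 52.48.
Round up.

n = 53 pairs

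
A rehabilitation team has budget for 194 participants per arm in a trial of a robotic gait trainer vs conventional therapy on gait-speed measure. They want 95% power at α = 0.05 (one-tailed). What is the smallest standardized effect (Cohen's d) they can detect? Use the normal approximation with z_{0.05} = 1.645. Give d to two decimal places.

d_min ≈ 0.33

For two independent groups of n = 194 each: d_min = (z_{α} + z_β)·√(2/n).
z-sum = 1.645 + 1.645 = 3.290.
d_min = 3.290 × √(2/194) = 3.290 × 0.1015 = 0.334.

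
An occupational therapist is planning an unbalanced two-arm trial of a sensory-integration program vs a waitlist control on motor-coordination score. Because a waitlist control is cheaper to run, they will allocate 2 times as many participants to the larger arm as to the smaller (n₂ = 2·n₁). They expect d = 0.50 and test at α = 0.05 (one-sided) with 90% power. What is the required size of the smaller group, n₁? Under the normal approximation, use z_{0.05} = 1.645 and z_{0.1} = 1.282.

With allocation ratio k = n₂/n₁ = 2, Var(x̄₁−x̄₂) = σ²(1/n₁ + 1/(k·n₁)) = σ²·(k+1)/(k·n₁).
So n₁ = (1 + 1/k)·((z_{α} + z_β)/d)² = 1.500 × (2.927/0.50)².
n₁ = 1.500 × 34.27 = 51.4.
Round up: n₁ = 52, giving n₂ = 2 × 52 = 104.

n₁ = 52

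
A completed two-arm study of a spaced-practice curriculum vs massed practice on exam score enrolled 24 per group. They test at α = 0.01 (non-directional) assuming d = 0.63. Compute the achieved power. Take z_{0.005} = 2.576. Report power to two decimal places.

For two equal groups, power = Φ(d·√(n/2) − z_{α/2}).
d·√(n/2) = 0.63 × √(24/2) = 0.63 × 3.464 = 2.182.
z_β = 2.182 − 2.576 = -0.394.
Power = Φ(-0.394) = 0.347.

power ≈ 0.35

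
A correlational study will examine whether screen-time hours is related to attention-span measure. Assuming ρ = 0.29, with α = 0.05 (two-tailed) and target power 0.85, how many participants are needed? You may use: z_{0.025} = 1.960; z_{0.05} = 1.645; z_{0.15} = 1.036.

n = 104

Fisher's z: C = ½·ln((1+r)/(1−r)) = ½·ln(1.8169) = 0.2986.
n = ((z_{α/2} + z_β)/C)² + 3.
(1.960 + 1.036) / 0.2986 = 2.996 / 0.2986 = 10.033.
n = 10.033² + 3 = 100.67 + 3 = 103.7.
Round up.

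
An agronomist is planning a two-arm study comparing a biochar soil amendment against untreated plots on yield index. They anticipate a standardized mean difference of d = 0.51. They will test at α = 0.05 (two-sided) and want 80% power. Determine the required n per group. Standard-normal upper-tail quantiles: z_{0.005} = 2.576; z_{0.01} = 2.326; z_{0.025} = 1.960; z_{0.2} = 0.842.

For two independent groups with equal n: n = 2·((z_{α/2} + z_β) / d)².
z_{α/2} + z_β = 1.960 + 0.842 = 2.802.
n = 2 × (2.802 / 0.51)² = 2 × 5.494² = 2 × 30.19 = 60.4.
Round up to the next whole participant.

n = 61 per group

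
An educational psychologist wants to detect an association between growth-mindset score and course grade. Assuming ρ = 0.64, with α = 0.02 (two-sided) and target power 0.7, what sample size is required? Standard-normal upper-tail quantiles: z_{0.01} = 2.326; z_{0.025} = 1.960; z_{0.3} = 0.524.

Fisher's z: C = ½·ln((1+r)/(1−r)) = ½·ln(4.5556) = 0.7582.
n = ((z_{α/2} + z_β)/C)² + 3.
(2.326 + 0.524) / 0.7582 = 2.850 / 0.7582 = 3.759.
n = 3.759² + 3 = 14.13 + 3 = 17.1.
Round up.

n = 18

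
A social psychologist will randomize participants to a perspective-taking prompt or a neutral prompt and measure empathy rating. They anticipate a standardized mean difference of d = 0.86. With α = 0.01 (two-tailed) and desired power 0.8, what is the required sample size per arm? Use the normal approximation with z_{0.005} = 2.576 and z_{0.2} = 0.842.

n = 32 per group

For two independent groups with equal n: n = 2·((z_{α/2} + z_β) / d)².
z_{α/2} + z_β = 2.576 + 0.842 = 3.418.
n = 2 × (3.418 / 0.86)² = 2 × 3.974² = 2 × 15.80 = 31.6.
Round up to the next whole participant.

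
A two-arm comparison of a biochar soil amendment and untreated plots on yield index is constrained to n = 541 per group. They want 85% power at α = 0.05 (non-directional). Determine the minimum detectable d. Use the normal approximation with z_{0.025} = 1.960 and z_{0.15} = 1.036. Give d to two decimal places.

d_min ≈ 0.18

For two independent groups of n = 541 each: d_min = (z_{α/2} + z_β)·√(2/n).
z-sum = 1.960 + 1.036 = 2.996.
d_min = 2.996 × √(2/541) = 2.996 × 0.0608 = 0.182.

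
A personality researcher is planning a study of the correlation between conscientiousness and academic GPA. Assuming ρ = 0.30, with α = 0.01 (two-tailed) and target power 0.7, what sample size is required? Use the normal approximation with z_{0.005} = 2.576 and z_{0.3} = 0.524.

n = 104

Fisher's z: C = ½·ln((1+r)/(1−r)) = ½·ln(1.8571) = 0.3095.
n = ((z_{α/2} + z_β)/C)² + 3.
(2.576 + 0.524) / 0.3095 = 3.100 / 0.3095 = 10.016.
n = 10.016² + 3 = 100.32 + 3 = 103.3.
Round up.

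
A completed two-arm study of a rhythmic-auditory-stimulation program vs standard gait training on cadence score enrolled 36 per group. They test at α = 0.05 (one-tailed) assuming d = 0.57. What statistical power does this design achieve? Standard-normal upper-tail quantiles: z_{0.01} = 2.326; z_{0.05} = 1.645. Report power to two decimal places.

For two equal groups, power = Φ(d·√(n/2) − z_{α}).
d·√(n/2) = 0.57 × √(36/2) = 0.57 × 4.243 = 2.418.
z_β = 2.418 − 1.645 = 0.773.
Power = Φ(0.773) = 0.780.

power ≈ 0.78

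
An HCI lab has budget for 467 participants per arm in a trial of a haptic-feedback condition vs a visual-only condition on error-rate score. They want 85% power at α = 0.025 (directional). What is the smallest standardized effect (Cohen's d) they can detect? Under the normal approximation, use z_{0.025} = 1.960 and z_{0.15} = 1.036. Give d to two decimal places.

For two independent groups of n = 467 each: d_min = (z_{α} + z_β)·√(2/n).
z-sum = 1.960 + 1.036 = 2.996.
d_min = 2.996 × √(2/467) = 2.996 × 0.0654 = 0.196.

d_min ≈ 0.20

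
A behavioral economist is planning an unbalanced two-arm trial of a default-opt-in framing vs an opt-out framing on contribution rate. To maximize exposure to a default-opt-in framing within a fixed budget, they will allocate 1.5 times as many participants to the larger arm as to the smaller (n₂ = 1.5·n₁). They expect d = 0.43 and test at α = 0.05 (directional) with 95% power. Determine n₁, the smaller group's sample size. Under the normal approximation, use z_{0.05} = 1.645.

n₁ = 98

With allocation ratio k = n₂/n₁ = 1.5, Var(x̄₁−x̄₂) = σ²(1/n₁ + 1/(k·n₁)) = σ²·(k+1)/(k·n₁).
So n₁ = (1 + 1/k)·((z_{α} + z_β)/d)² = 1.667 × (3.290/0.43)².
n₁ = 1.667 × 58.54 = 97.6.
Round up: n₁ = 98, giving n₂ = 1.5 × 98 = 147.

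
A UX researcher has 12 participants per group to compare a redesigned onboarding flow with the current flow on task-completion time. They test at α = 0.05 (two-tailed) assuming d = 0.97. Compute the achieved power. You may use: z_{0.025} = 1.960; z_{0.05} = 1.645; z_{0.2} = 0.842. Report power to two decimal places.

power ≈ 0.66

For two equal groups, power = Φ(d·√(n/2) − z_{α/2}).
d·√(n/2) = 0.97 × √(12/2) = 0.97 × 2.449 = 2.376.
z_β = 2.376 − 1.960 = 0.416.
Power = Φ(0.416) = 0.661.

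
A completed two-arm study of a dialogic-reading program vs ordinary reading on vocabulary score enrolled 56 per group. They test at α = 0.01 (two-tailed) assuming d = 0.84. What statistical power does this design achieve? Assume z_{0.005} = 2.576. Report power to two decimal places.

power ≈ 0.97

For two equal groups, power = Φ(d·√(n/2) − z_{α/2}).
d·√(n/2) = 0.84 × √(56/2) = 0.84 × 5.292 = 4.445.
z_β = 4.445 − 2.576 = 1.869.
Power = Φ(1.869) = 0.969.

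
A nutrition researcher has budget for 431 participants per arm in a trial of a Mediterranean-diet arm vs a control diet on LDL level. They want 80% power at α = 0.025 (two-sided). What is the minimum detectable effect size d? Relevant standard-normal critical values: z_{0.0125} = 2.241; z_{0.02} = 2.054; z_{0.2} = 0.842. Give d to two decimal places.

For two independent groups of n = 431 each: d_min = (z_{α/2} + z_β)·√(2/n).
z-sum = 2.241 + 0.842 = 3.083.
d_min = 3.083 × √(2/431) = 3.083 × 0.0681 = 0.210.

d_min ≈ 0.21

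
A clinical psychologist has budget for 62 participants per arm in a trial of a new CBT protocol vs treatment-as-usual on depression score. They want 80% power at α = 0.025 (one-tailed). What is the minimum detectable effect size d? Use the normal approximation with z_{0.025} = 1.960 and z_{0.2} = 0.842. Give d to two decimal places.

d_min ≈ 0.50

For two independent groups of n = 62 each: d_min = (z_{α} + z_β)·√(2/n).
z-sum = 1.960 + 0.842 = 2.802.
d_min = 2.802 × √(2/62) = 2.802 × 0.1796 = 0.503.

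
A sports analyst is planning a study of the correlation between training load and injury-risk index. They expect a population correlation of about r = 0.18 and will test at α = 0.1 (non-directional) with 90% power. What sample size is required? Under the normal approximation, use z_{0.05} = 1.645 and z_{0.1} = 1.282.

n = 262

Fisher's z: C = ½·ln((1+r)/(1−r)) = ½·ln(1.4390) = 0.1820.
n = ((z_{α/2} + z_β)/C)² + 3.
(1.645 + 1.282) / 0.1820 = 2.927 / 0.1820 = 16.082.
n = 16.082² + 3 = 258.64 + 3 = 261.6.
Round up.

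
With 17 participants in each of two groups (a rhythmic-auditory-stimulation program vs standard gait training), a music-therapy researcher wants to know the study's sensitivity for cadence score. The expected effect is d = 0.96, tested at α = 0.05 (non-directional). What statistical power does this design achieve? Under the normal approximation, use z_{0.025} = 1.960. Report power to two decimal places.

power ≈ 0.80

For two equal groups, power = Φ(d·√(n/2) − z_{α/2}).
d·√(n/2) = 0.96 × √(17/2) = 0.96 × 2.915 = 2.799.
z_β = 2.799 − 1.960 = 0.839.
Power = Φ(0.839) = 0.799.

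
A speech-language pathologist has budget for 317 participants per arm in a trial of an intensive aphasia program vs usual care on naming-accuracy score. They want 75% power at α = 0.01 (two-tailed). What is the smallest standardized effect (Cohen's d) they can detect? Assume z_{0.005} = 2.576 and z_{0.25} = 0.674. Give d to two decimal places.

d_min ≈ 0.26

For two independent groups of n = 317 each: d_min = (z_{α/2} + z_β)·√(2/n).
z-sum = 2.576 + 0.674 = 3.250.
d_min = 3.250 × √(2/317) = 3.250 × 0.0794 = 0.258.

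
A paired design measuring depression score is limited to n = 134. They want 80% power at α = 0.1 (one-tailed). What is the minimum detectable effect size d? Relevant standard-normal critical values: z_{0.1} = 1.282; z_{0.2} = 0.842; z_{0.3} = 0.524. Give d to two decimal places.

For a single sample (or paired design) of n = 134: d_min = (z_{α} + z_β)/√n.
z-sum = 1.282 + 0.842 = 2.124.
d_min = 2.124 / √134 = 2.124 / 11.576 = 0.183.

d_min ≈ 0.18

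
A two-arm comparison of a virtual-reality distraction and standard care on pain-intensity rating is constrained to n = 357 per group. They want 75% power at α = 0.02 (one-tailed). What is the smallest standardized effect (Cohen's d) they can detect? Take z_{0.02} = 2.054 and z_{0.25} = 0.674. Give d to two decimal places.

For two independent groups of n = 357 each: d_min = (z_{α} + z_β)·√(2/n).
z-sum = 2.054 + 0.674 = 2.728.
d_min = 2.728 × √(2/357) = 2.728 × 0.0748 = 0.204.

d_min ≈ 0.20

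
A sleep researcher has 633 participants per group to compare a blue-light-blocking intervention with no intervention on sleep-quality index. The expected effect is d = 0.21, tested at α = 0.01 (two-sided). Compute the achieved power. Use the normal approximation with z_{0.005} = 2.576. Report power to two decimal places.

For two equal groups, power = Φ(d·√(n/2) − z_{α/2}).
d·√(n/2) = 0.21 × √(633/2) = 0.21 × 17.790 = 3.736.
z_β = 3.736 − 2.576 = 1.160.
Power = Φ(1.160) = 0.877.

power ≈ 0.88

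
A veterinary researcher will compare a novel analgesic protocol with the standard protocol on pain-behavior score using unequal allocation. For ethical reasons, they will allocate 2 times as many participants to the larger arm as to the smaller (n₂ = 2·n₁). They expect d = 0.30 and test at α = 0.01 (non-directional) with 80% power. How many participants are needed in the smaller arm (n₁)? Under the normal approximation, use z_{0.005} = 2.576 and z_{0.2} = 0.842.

With allocation ratio k = n₂/n₁ = 2, Var(x̄₁−x̄₂) = σ²(1/n₁ + 1/(k·n₁)) = σ²·(k+1)/(k·n₁).
So n₁ = (1 + 1/k)·((z_{α/2} + z_β)/d)² = 1.500 × (3.418/0.30)².
n₁ = 1.500 × 129.81 = 194.7.
Round up: n₁ = 195, giving n₂ = 2 × 195 = 390.

n₁ = 195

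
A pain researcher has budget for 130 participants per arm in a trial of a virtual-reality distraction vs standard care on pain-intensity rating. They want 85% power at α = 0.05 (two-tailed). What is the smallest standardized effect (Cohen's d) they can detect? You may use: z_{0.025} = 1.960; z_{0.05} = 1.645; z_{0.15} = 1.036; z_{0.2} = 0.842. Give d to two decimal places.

For two independent groups of n = 130 each: d_min = (z_{α/2} + z_β)·√(2/n).
z-sum = 1.960 + 1.036 = 2.996.
d_min = 2.996 × √(2/130) = 2.996 × 0.1240 = 0.372.

d_min ≈ 0.37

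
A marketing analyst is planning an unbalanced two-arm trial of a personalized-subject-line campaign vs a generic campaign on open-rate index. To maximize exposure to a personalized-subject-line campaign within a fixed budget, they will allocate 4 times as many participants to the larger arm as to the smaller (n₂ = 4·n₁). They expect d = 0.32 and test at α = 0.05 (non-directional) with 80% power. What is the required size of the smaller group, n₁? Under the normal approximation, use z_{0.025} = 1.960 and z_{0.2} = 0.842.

n₁ = 96

With allocation ratio k = n₂/n₁ = 4, Var(x̄₁−x̄₂) = σ²(1/n₁ + 1/(k·n₁)) = σ²·(k+1)/(k·n₁).
So n₁ = (1 + 1/k)·((z_{α/2} + z_β)/d)² = 1.250 × (2.802/0.32)².
n₁ = 1.250 × 76.67 = 95.8.
Round up: n₁ = 96, giving n₂ = 4 × 96 = 384.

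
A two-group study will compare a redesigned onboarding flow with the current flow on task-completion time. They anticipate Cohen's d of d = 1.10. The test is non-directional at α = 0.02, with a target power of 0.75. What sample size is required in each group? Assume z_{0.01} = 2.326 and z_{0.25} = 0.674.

n = 15 per group

For two independent groups with equal n: n = 2·((z_{α/2} + z_β) / d)².
z_{α/2} + z_β = 2.326 + 0.674 = 3.000.
n = 2 × (3.000 / 1.10)² = 2 × 2.727² = 2 × 7.44 = 14.9.
Round up to the next whole participant.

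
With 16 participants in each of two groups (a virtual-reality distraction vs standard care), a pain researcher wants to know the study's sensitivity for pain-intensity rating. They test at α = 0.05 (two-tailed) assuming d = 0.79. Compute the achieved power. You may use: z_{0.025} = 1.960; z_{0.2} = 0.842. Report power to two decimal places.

For two equal groups, power = Φ(d·√(n/2) − z_{α/2}).
d·√(n/2) = 0.79 × √(16/2) = 0.79 × 2.828 = 2.234.
z_β = 2.234 − 1.960 = 0.274.
Power = Φ(0.274) = 0.608.

power ≈ 0.61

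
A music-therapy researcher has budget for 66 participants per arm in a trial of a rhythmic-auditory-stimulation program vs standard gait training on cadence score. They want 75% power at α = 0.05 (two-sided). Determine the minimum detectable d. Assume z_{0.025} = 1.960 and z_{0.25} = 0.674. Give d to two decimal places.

For two independent groups of n = 66 each: d_min = (z_{α/2} + z_β)·√(2/n).
z-sum = 1.960 + 0.674 = 2.634.
d_min = 2.634 × √(2/66) = 2.634 × 0.1741 = 0.459.

d_min ≈ 0.46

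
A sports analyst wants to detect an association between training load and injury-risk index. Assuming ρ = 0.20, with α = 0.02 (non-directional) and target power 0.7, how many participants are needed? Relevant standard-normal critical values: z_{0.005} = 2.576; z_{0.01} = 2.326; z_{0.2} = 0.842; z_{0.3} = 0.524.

n = 201

Fisher's z: C = ½·ln((1+r)/(1−r)) = ½·ln(1.5000) = 0.2027.
n = ((z_{α/2} + z_β)/C)² + 3.
(2.326 + 0.524) / 0.2027 = 2.850 / 0.2027 = 14.060.
n = 14.060² + 3 = 197.69 + 3 = 200.7.
Round up.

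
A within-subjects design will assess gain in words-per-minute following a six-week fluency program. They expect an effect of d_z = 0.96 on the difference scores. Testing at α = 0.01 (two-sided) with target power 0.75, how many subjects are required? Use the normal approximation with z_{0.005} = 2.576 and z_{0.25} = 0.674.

For a paired (one-sample on differences) test: n = ((z_{α/2} + z_β) / d)².
z_{α/2} + z_β = 2.576 + 0.674 = 3.250.
n = (3.250 / 0.96)² = 3.385² = 11.46.
Round up.

n = 12 pairs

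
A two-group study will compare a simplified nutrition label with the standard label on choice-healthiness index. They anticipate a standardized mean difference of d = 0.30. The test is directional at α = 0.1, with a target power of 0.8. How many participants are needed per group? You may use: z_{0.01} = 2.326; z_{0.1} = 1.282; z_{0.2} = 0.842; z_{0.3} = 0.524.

For two independent groups with equal n: n = 2·((z_{α} + z_β) / d)².
z_{α} + z_β = 1.282 + 0.842 = 2.124.
n = 2 × (2.124 / 0.30)² = 2 × 7.080² = 2 × 50.13 = 100.3.
Round up to the next whole participant.

n = 101 per group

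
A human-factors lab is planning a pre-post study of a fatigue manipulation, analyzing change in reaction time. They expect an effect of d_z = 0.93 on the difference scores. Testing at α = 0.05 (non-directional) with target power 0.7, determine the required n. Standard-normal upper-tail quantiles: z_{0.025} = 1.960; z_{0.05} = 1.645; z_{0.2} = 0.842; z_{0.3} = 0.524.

For a paired (one-sample on differences) test: n = ((z_{α/2} + z_β) / d)².
z_{α/2} + z_β = 1.960 + 0.524 = 2.484.
n = (2.484 / 0.93)² = 2.671² = 7.13.
Round up.

n = 8 pairs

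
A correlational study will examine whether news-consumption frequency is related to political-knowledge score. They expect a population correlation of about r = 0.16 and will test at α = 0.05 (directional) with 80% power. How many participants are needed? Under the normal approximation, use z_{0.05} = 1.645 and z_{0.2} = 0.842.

n = 241

Fisher's z: C = ½·ln((1+r)/(1−r)) = ½·ln(1.3810) = 0.1614.
n = ((z_{α} + z_β)/C)² + 3.
(1.645 + 0.842) / 0.1614 = 2.487 / 0.1614 = 15.409.
n = 15.409² + 3 = 237.43 + 3 = 240.4.
Round up.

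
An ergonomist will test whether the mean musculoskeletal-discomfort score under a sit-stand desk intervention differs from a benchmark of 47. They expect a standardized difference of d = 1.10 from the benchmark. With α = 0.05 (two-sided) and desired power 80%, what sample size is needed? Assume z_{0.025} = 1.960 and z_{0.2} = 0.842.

n = 7

For a one-sample test: n = ((z_{α/2} + z_β) / d)².
z_{α/2} + z_β = 1.960 + 0.842 = 2.802.
n = (2.802 / 1.10)² = 2.547² = 6.49.
Round up.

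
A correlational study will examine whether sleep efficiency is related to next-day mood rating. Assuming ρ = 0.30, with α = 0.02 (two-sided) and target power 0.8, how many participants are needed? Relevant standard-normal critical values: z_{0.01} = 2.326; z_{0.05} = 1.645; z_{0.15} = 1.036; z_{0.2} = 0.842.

n = 108

Fisher's z: C = ½·ln((1+r)/(1−r)) = ½·ln(1.8571) = 0.3095.
n = ((z_{α/2} + z_β)/C)² + 3.
(2.326 + 0.842) / 0.3095 = 3.168 / 0.3095 = 10.236.
n = 10.236² + 3 = 104.77 + 3 = 107.8.
Round up.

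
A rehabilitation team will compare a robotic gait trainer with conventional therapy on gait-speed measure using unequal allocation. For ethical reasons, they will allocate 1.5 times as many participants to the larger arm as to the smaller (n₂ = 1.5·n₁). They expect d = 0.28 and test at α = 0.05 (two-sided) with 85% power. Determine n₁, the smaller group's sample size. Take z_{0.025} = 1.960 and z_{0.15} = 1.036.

With allocation ratio k = n₂/n₁ = 1.5, Var(x̄₁−x̄₂) = σ²(1/n₁ + 1/(k·n₁)) = σ²·(k+1)/(k·n₁).
So n₁ = (1 + 1/k)·((z_{α/2} + z_β)/d)² = 1.667 × (2.996/0.28)².
n₁ = 1.667 × 114.49 = 190.8.
Round up: n₁ = 191, giving n₂ = ⌈1.5 × 191⌉ = ⌈286.5⌉ = 287.

n₁ = 191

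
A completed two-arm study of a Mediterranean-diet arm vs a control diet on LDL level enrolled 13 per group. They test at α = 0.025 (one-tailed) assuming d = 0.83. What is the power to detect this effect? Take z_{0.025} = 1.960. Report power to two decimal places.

For two equal groups, power = Φ(d·√(n/2) − z_{α}).
d·√(n/2) = 0.83 × √(13/2) = 0.83 × 2.550 = 2.116.
z_β = 2.116 − 1.960 = 0.156.
Power = Φ(0.156) = 0.562.

power ≈ 0.56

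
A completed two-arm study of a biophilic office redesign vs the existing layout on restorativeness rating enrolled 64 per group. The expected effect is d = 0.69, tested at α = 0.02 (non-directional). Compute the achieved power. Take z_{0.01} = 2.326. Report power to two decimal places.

power ≈ 0.94

For two equal groups, power = Φ(d·√(n/2) − z_{α/2}).
d·√(n/2) = 0.69 × √(64/2) = 0.69 × 5.657 = 3.903.
z_β = 3.903 − 2.326 = 1.577.
Power = Φ(1.577) = 0.943.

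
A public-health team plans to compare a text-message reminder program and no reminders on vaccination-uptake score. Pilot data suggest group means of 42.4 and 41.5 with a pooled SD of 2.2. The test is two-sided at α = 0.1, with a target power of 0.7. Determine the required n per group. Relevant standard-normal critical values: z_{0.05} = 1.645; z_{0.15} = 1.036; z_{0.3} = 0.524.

Cohen's d = |M₁ − M₂| / SD_pooled = |42.4 − 41.5| / 2.2 = 0.9 / 2.2 = 0.409.
For two independent groups with equal n: n = 2·((z_{α/2} + z_β) / d)².
z_{α/2} + z_β = 1.645 + 0.524 = 2.169.
n = 2 × (2.169 / 0.409)² = 2 × 5.303² = 2 × 28.12 = 56.2.
Round up to the next whole participant.

n = 57 per group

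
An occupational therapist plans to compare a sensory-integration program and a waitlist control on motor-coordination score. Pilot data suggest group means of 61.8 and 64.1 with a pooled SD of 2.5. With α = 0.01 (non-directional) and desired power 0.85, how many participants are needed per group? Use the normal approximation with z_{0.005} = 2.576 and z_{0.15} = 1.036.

Cohen's d = |M₁ − M₂| / SD_pooled = |61.8 − 64.1| / 2.5 = 2.3 / 2.5 = 0.920.
For two independent groups with equal n: n = 2·((z_{α/2} + z_β) / d)².
z_{α/2} + z_β = 2.576 + 1.036 = 3.612.
n = 2 × (3.612 / 0.920)² = 2 × 3.926² = 2 × 15.41 = 30.8.
Round up to the next whole participant.

n = 31 per group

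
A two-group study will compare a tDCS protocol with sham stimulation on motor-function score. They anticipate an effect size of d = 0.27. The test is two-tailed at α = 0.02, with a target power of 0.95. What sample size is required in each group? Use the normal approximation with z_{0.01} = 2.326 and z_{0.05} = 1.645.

n = 433 per group

For two independent groups with equal n: n = 2·((z_{α/2} + z_β) / d)².
z_{α/2} + z_β = 2.326 + 1.645 = 3.971.
n = 2 × (3.971 / 0.27)² = 2 × 14.707² = 2 × 216.31 = 432.6.
Round up to the next whole participant.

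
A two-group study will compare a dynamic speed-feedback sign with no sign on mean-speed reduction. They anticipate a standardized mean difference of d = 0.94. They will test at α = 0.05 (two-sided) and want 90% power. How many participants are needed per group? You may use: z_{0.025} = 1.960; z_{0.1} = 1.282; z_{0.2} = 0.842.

n = 24 per group

For two independent groups with equal n: n = 2·((z_{α/2} + z_β) / d)².
z_{α/2} + z_β = 1.960 + 1.282 = 3.242.
n = 2 × (3.242 / 0.94)² = 2 × 3.449² = 2 × 11.90 = 23.8.
Round up to the next whole participant.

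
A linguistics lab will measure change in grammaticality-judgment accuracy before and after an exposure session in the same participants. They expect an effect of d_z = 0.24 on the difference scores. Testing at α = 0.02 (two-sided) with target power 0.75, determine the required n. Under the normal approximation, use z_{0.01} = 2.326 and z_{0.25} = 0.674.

n = 157 pairs

For a paired (one-sample on differences) test: n = ((z_{α/2} + z_β) / d)².
z_{α/2} + z_β = 2.326 + 0.674 = 3.000.
n = (3.000 / 0.24)² = 12.500² = 156.25.
Round up.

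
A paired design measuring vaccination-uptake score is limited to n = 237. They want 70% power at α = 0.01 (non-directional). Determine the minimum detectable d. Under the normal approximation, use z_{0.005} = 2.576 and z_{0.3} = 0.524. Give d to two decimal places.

d_min ≈ 0.20

For a single sample (or paired design) of n = 237: d_min = (z_{α/2} + z_β)/√n.
z-sum = 2.576 + 0.524 = 3.100.
d_min = 3.100 / √237 = 3.100 / 15.395 = 0.201.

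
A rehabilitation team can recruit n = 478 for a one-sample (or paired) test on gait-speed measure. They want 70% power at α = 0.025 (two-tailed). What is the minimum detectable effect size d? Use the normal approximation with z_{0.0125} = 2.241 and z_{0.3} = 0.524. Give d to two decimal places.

d_min ≈ 0.13

For a single sample (or paired design) of n = 478: d_min = (z_{α/2} + z_β)/√n.
z-sum = 2.241 + 0.524 = 2.765.
d_min = 2.765 / √478 = 2.765 / 21.863 = 0.126.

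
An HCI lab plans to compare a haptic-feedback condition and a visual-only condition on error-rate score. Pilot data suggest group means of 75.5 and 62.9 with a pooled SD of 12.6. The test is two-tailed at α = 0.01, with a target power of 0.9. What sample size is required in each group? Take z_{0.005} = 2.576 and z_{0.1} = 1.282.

Cohen's d = |M₁ − M₂| / SD_pooled = |75.5 − 62.9| / 12.6 = 12.6 / 12.6 = 1.000.
For two independent groups with equal n: n = 2·((z_{α/2} + z_β) / d)².
z_{α/2} + z_β = 2.576 + 1.282 = 3.858.
n = 2 × (3.858 / 1.000)² = 2 × 3.858² = 2 × 14.88 = 29.8.
Round up to the next whole participant.

n = 30 per group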